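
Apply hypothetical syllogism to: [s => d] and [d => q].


Hypothetical syllogism: from (P → Q) and (Q → R), infer (P → R).
Chain the two implications through the shared middle term 'd'.

s => q


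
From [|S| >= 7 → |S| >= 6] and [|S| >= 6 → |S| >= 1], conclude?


Hypothetical syllogism: from (P → Q) and (Q → R), infer (P → R).
Chain the two implications through the shared middle term '|S| >= 6'.

|S| >= 7 → |S| >= 1


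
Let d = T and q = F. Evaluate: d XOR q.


Exclusive or is true when exactly one operand is true.
Substitute: d=T, q=F.
T XOR F evaluates to T.

T


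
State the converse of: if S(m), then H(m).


The converse of (P → Q) is (Q → P). It is not in general equivalent to the original.
Here P = 'S(m)' and Q = 'H(m)'.

If H(m), then S(m).


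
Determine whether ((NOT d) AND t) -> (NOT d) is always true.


Build the truth table over {d, t}:
d | t | φ
---------
F | F | T
T | F | T
F | T | T
T | T | T
Every row evaluates to true.

Yes, it is a tautology.


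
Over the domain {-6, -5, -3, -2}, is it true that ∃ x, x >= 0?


Evaluate the predicate on each element: -6:F, -5:F, -3:F, -2:F.
No element satisfies the predicate.

F


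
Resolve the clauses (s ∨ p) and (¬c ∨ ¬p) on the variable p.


The clauses contain complementary literals p and ¬p.
Resolution eliminates this pair and disjoins the remaining literals (merging duplicates).

(s ∨ ¬c)


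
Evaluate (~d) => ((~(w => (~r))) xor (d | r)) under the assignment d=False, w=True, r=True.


Substitute d=False, w=True, r=True:
~d = True
~r = False
w => (~r) = True => False = False
~(w => (~r)) = True
d | r = False | True = True
(~(w => (~r))) xor (d | r) = True xor True = False
(~d) => ((~(w => (~r))) xor (d | r)) = True => False = False

False


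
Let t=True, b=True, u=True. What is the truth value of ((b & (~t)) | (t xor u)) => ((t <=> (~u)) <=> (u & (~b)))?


Substitute t=True, b=True, u=True:
~t = False
b & (~t) = True & False = False
t xor u = True xor True = False
(b & (~t)) | (t xor u) = False | False = False
~u = False
t <=> (~u) = True <=> False = False
~b = False
u & (~b) = True & False = False
(t <=> (~u)) <=> (u & (~b)) = False <=> False = True
((b & (~t)) | (t xor u)) => ((t <=> (~u)) <=> (u & (~b))) = False => True = True

True


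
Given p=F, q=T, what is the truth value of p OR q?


Disjunction is false only when both operands are false.
Substitute: p=F, q=T.
F OR T evaluates to T.

T


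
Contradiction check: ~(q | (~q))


Truth table over {q}:
q | φ
-----
False | False
True | False
Every row is false.

Yes, it is a contradiction.


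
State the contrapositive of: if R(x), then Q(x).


The contrapositive of (P → Q) is (¬Q → ¬P); it is logically equivalent to the original.
Here P = 'R(x)' and Q = 'Q(x)'.

If not (Q(x)), then not (R(x)).


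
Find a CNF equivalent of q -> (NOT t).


Step 1: Rewrite q → (¬t) as ¬q ∨ (¬t).

(NOT q) OR (NOT t)


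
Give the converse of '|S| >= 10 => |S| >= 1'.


The converse of (P → Q) is (Q → P). It is not in general equivalent to the original.
Here P = '|S| >= 10' and Q = '|S| >= 1'.

If |S| >= 1, then |S| >= 10.


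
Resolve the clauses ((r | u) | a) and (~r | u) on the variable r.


The clauses contain complementary literals r and ~r.
Resolution eliminates this pair and disjoins the remaining literals (merging duplicates).

(u | a)


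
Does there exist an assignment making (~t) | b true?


Search for a satisfying assignment over {b, t}.
Try b=False, t=False: the formula evaluates to True.
A satisfying assignment exists.

Satisfiable.


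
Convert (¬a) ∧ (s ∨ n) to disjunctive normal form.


Step 1: Distribute ∧ over ∨: (¬a) ∧ (s ∨ n) = ((¬a) ∧ s) ∨ ((¬a) ∧ n).

((¬a) ∧ s) ∨ ((¬a) ∧ n)


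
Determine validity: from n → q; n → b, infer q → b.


This is (no valid rule). There exist truth assignments where the premises are all true but the conclusion is false.

Invalid.


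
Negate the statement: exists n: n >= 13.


¬(forall x: φ) = exists x: ¬φ, and ¬(exists x: φ) = forall x: ¬φ.
Apply to the existential statement.

forall n: ~(n >= 13)


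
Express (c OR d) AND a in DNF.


Step 1: Distribute ∧ over ∨: (c ∨ d) ∧ a = (c ∧ a) ∨ (d ∧ a).

(c AND a) OR (d AND a)


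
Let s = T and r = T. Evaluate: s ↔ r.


Biconditional is true when both operands have the same truth value.
Substitute: s=T, r=T.
T ↔ T evaluates to T.

T


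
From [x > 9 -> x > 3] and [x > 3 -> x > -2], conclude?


Hypothetical syllogism: from (P → Q) and (Q → R), infer (P → R).
Chain the two implications through the shared middle term 'x > 3'.

x > 9 -> x > -2


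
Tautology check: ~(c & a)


Build the truth table over {a, c}:
a | c | φ
---------
False | False | True
True | False | True
False | True | True
True | True | False
Counterexample at row 4: with a=True, c=True, the formula is False.

No, it is not a tautology.


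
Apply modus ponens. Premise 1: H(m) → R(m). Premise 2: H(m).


Modus ponens: from (P → Q) and P, infer Q.
P = 'H(m)' is asserted, and P → Q holds, so Q follows.

R(m).


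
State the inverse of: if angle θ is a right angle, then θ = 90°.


The inverse of (P → Q) is (¬P → ¬Q). It is equivalent to the converse, not to the original.
Here P = 'angle θ is a right angle' and Q = 'θ = 90°'.

If not (angle θ is a right angle), then not (θ = 90°).


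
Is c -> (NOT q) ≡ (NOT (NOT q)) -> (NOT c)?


Compare truth tables:
c | q | φ | ψ
-------------
F | F | T | T
T | F | T | T
F | T | T | T
T | T | F | F
The columns φ and ψ agree on every row.

Yes, they are logically equivalent.


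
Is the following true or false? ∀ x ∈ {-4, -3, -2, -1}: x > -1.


Evaluate the predicate on each element: -4:F, -3:F, -2:F, -1:F.
Counterexample x = -4 fails the predicate.

F


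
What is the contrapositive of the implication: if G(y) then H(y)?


The contrapositive of (P → Q) is (¬Q → ¬P); it is logically equivalent to the original.
Here P = 'G(y)' and Q = 'H(y)'.

If not (H(y)), then not (G(y)).


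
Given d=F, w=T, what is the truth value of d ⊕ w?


Exclusive or is true when exactly one operand is true.
Substitute: d=F, w=T.
F ⊕ T evaluates to T.

T


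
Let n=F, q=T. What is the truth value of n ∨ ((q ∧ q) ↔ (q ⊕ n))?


Substitute n=F, q=T:
q ∧ q = T ∧ T = T
q ⊕ n = T ⊕ F = T
(q ∧ q) ↔ (q ⊕ n) = T ↔ T = T
n ∨ ((q ∧ q) ↔ (q ⊕ n)) = F ∨ T = T

T


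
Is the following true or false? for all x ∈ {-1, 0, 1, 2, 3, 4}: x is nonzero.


Evaluate the predicate on each element: -1:T, 0:F, 1:T, 2:T, 3:T, 4:T.
Counterexample x = 0 fails the predicate.

F


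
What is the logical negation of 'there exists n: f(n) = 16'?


¬(for all x: φ) = there exists x: ¬φ, and ¬(there exists x: φ) = for all x: ¬φ.
Apply to the existential statement.

for all n: NOT(f(n) = 16)


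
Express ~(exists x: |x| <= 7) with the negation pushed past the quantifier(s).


¬(forall x: φ) = exists x: ¬φ, and ¬(exists x: φ) = forall x: ¬φ.
Apply to the existential statement.

forall x: ~(|x| <= 7)


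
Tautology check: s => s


Build the truth table over {s}:
s | φ
-----
False | True
True | True
Every row evaluates to true.

Yes, it is a tautology.


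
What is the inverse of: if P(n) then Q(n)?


The inverse of (P → Q) is (¬P → ¬Q). It is equivalent to the converse, not to the original.
Here P = 'P(n)' and Q = 'Q(n)'.

If not (P(n)), then not (Q(n)).


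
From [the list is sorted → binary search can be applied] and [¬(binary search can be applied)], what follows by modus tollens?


Modus tollens: from (P → Q) and ¬Q, infer ¬P.
Q = 'binary search can be applied' is denied; since P → Q, P must also fail.

Not (the list is sorted).


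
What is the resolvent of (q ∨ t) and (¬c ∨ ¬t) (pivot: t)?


The clauses contain complementary literals t and ¬t.
Resolution eliminates this pair and disjoins the remaining literals (merging duplicates).

(q ∨ ¬c)


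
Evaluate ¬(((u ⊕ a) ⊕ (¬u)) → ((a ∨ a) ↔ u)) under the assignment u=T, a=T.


Substitute u=T, a=T:
u ⊕ a = T ⊕ T = F
¬u = F
(u ⊕ a) ⊕ (¬u) = F ⊕ F = F
a ∨ a = T ∨ T = T
(a ∨ a) ↔ u = T ↔ T = T
((u ⊕ a) ⊕ (¬u)) → ((a ∨ a) ↔ u) = F → T = T
¬(((u ⊕ a) ⊕ (¬u)) → ((a ∨ a) ↔ u)) = F

F


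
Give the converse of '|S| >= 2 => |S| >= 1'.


The converse of (P → Q) is (Q → P). It is not in general equivalent to the original.
Here P = '|S| >= 2' and Q = '|S| >= 1'.

If |S| >= 1, then |S| >= 2.


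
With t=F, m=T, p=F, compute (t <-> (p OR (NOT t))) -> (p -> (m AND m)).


Substitute t=F, m=T, p=F:
NOT t = T
p OR (NOT t) = F OR T = T
t <-> (p OR (NOT t)) = F <-> T = F
m AND m = T AND T = T
p -> (m AND m) = F -> T = T
(t <-> (p OR (NOT t))) -> (p -> (m AND m)) = F -> T = T

T


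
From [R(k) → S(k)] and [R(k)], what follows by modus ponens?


Modus ponens: from (P → Q) and P, infer Q.
P = 'R(k)' is asserted, and P → Q holds, so Q follows.

S(k).


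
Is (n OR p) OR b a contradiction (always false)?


Truth table over {b, n, p}:
b | n | p | φ
-------------
F | F | F | F
T | F | F | T
F | T | F | T
T | T | F | T
F | F | T | T
T | F | T | T
F | T | T | T
T | T | T | T
Satisfying assignment at row 2: b=T, n=F, p=F gives T.

No, it is not a contradiction.


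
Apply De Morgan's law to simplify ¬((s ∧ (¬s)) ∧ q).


De Morgan: the negation of a conjunction is the disjunction of the negations.
Distribute ¬ across ∧, flipping it to ∨, and negate each literal.

((¬s) ∨ s) ∨ (¬q)


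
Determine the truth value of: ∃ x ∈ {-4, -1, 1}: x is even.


Evaluate the predicate on each element: -4:T, -1:F, 1:F.
Witness x = -4 satisfies the predicate.

T


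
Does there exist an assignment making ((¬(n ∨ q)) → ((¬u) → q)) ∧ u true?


Search for a satisfying assignment over {n, q, u}.
Try n=F, q=F, u=T: the formula evaluates to T.
A satisfying assignment exists.

Satisfiable.


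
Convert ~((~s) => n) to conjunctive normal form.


Step 1: Rewrite (¬s) → n as ¬(¬s) ∨ n.
Step 2: Negate: ¬(¬(¬s) ∨ n) = (¬s) ∧ ¬n (De Morgan + double negation).

(~s) & (~n)


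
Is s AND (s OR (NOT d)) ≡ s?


Compare truth tables:
d | s | φ | ψ
-------------
F | F | F | F
T | F | F | F
F | T | T | T
T | T | T | T
The columns φ and ψ agree on every row.

Yes, they are logically equivalent.


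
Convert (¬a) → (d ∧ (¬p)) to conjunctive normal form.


Step 1: Rewrite (¬a) → (d ∧ (¬p)) as ¬(¬a) ∨ (d ∧ (¬p)).
Step 2: Distribute ∨ over ∧.
Step 3: Eliminate any double negations (¬¬X = X).

(a ∨ d) ∧ (a ∨ (¬p))


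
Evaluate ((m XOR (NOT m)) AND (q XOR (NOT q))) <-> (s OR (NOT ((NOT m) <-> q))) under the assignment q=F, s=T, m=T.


Substitute q=F, s=T, m=T:
NOT m = F
m XOR (NOT m) = T XOR F = T
NOT q = T
q XOR (NOT q) = F XOR T = T
(m XOR (NOT m)) AND (q XOR (NOT q)) = T AND T = T
NOT m = F
(NOT m) <-> q = F <-> F = T
NOT ((NOT m) <-> q) = F
s OR (NOT ((NOT m) <-> q)) = T OR F = T
((m XOR (NOT m)) AND (q XOR (NOT q))) <-> (s OR (NOT ((NOT m) <-> q))) = T <-> T = T

T


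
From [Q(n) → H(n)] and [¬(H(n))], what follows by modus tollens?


Modus tollens: from (P → Q) and ¬Q, infer ¬P.
Q = 'H(n)' is denied; since P → Q, P must also fail.

Not (Q(n)).


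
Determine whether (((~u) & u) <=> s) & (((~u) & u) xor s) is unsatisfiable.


Truth table over {s, u}:
s | u | φ
---------
False | False | False
True | False | False
False | True | False
True | True | False
Every row is false.

Yes, it is a contradiction.


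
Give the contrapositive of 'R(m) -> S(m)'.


The contrapositive of (P → Q) is (¬Q → ¬P); it is logically equivalent to the original.
Here P = 'R(m)' and Q = 'S(m)'.

If not (S(m)), then not (R(m)).


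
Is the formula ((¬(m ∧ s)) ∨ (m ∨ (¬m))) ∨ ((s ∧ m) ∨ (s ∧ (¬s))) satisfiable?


Search for a satisfying assignment over {m, s}.
Try m=F, s=F: the formula evaluates to T.
A satisfying assignment exists.

Satisfiable.


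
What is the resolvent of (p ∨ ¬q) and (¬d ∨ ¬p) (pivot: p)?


The clauses contain complementary literals p and ¬p.
Resolution eliminates this pair and disjoins the remaining literals (merging duplicates).

(¬q ∨ ¬d)


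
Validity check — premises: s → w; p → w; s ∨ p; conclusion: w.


This matches the form of proof by cases: the conclusion follows in every model of the premises.

Valid.


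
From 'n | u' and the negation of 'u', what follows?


Disjunctive syllogism: from (P ∨ Q) and ¬P, infer Q.
One disjunct, 'u', is ruled out; the other must hold.

n


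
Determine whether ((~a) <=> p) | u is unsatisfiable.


Truth table over {a, p, u}:
a | p | u | φ
-------------
False | False | False | False
True | False | False | True
False | True | False | True
True | True | False | False
False | False | True | True
True | False | True | True
False | True | True | True
True | True | True | True
Satisfying assignment at row 2: a=True, p=False, u=False gives True.

No, it is not a contradiction.


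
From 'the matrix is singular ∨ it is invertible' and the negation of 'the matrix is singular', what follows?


Disjunctive syllogism: from (P ∨ Q) and ¬P, infer Q.
One disjunct, 'the matrix is singular', is ruled out; the other must hold.

it is invertible


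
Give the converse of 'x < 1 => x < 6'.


The converse of (P → Q) is (Q → P). It is not in general equivalent to the original.
Here P = 'x < 1' and Q = 'x < 6'.

If x < 6, then x < 1.


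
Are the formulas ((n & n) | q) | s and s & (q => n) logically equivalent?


Compare truth tables:
n | q | s | φ | ψ
-----------------
False | False | False | False | False
True | False | False | True | False
False | True | False | True | False
True | True | False | True | False
False | False | True | True | True
True | False | True | True | True
False | True | True | True | False
True | True | True | True | True
They differ at row 2 (n=True, q=False, s=False): φ=True but ψ=False.

No, they are not logically equivalent.


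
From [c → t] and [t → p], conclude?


Hypothetical syllogism: from (P → Q) and (Q → R), infer (P → R).
Chain the two implications through the shared middle term 't'.

c → p


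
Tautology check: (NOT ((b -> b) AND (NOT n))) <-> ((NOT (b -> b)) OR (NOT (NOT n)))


Build the truth table over {b, n}:
b | n | φ
---------
F | F | T
T | F | T
F | T | T
T | T | T
Every row evaluates to true.

Yes, it is a tautology.


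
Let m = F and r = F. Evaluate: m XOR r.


Exclusive or is true when exactly one operand is true.
Substitute: m=F, r=F.
F XOR F evaluates to F.

F


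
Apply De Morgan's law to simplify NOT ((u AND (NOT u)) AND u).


De Morgan: the negation of a conjunction is the disjunction of the negations.
Distribute NOT across AND, flipping it to OR, and negate each literal.

((NOT u) OR u) OR (NOT u)


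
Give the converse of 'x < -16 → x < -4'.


The converse of (P → Q) is (Q → P). It is not in general equivalent to the original.
Here P = 'x < -16' and Q = 'x < -4'.

If x < -4, then x < -16.


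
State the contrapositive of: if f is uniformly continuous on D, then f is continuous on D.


The contrapositive of (P → Q) is (¬Q → ¬P); it is logically equivalent to the original.
Here P = 'f is uniformly continuous on D' and Q = 'f is continuous on D'.

If not (f is continuous on D), then not (f is uniformly continuous on D).


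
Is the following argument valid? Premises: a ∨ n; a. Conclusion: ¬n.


This is affirming a disjunct (fallacy). There exist truth assignments where the premises are all true but the conclusion is false.

Invalid.


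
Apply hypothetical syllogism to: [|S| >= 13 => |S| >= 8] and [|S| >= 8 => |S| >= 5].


Hypothetical syllogism: from (P → Q) and (Q → R), infer (P → R).
Chain the two implications through the shared middle term '|S| >= 8'.

|S| >= 13 => |S| >= 5


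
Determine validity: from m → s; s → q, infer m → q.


This matches the form of hypothetical syllogism: the conclusion follows in every model of the premises.

Valid.


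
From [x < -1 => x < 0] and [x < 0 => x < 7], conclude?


Hypothetical syllogism: from (P → Q) and (Q → R), infer (P → R).
Chain the two implications through the shared middle term 'x < 0'.

x < -1 => x < 7


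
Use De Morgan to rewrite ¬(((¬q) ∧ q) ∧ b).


De Morgan: the negation of a conjunction is the disjunction of the negations.
Distribute ¬ across ∧, flipping it to ∨, and negate each literal.

(q ∨ (¬q)) ∨ (¬b)


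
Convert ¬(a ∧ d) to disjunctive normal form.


Step 1: Apply De Morgan: ¬(a ∧ d) = ¬a ∨ ¬d.

(¬a) ∨ (¬d)


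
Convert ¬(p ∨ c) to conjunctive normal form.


Step 1: Apply De Morgan: ¬(p ∨ c) = ¬p ∧ ¬c.

(¬p) ∧ (¬c)


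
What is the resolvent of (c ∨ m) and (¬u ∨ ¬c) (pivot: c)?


The clauses contain complementary literals c and ¬c.
Resolution eliminates this pair and disjoins the remaining literals (merging duplicates).

(m ∨ ¬u)


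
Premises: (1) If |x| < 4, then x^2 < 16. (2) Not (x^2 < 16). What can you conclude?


Modus tollens: from (P → Q) and ¬Q, infer ¬P.
Q = 'x^2 < 16' is denied; since P → Q, P must also fail.

Not (|x| < 4).


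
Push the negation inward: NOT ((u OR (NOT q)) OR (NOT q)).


De Morgan: the negation of a disjunction is the conjunction of the negations.
Distribute NOT across OR, flipping it to AND, and negate each literal.

((NOT u) AND q) AND q


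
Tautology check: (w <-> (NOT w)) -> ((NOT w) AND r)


Build the truth table over {r, w}:
r | w | φ
---------
F | F | T
T | F | T
F | T | T
T | T | T
Every row evaluates to true.

Yes, it is a tautology.


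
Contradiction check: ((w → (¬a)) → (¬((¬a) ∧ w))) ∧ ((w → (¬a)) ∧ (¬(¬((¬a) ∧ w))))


Truth table over {a, w}:
a | w | φ
---------
F | F | F
T | F | F
F | T | F
T | T | F
Every row is false.

Yes, it is a contradiction.


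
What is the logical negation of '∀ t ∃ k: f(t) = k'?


Negation flips each quantifier (∀↔∃) and negates the inner predicate.
¬(∀ t ∃ k: φ) = ∃ t ∀ k: ¬φ.

∃ t ∀ k: ¬(f(t) = k)


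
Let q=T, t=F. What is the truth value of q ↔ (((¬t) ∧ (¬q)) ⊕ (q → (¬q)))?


Substitute q=T, t=F:
¬t = T
¬q = F
(¬t) ∧ (¬q) = T ∧ F = F
¬q = F
q → (¬q) = T → F = F
((¬t) ∧ (¬q)) ⊕ (q → (¬q)) = F ⊕ F = F
q ↔ (((¬t) ∧ (¬q)) ⊕ (q → (¬q))) = T ↔ F = F

F


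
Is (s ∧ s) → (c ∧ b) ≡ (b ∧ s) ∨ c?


Compare truth tables:
b | c | s | φ | ψ
-----------------
F | F | F | T | F
T | F | F | T | F
F | T | F | T | T
T | T | F | T | T
F | F | T | F | F
T | F | T | F | T
F | T | T | F | T
T | T | T | T | T
They differ at row 1 (b=F, c=F, s=F): φ=T but ψ=F.

No, they are not logically equivalent.


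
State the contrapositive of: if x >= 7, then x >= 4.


The contrapositive of (P → Q) is (¬Q → ¬P); it is logically equivalent to the original.
Here P = 'x >= 7' and Q = 'x >= 4'.

If not (x >= 4), then not (x >= 7).


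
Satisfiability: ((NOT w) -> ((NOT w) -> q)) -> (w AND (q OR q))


Search for a satisfying assignment over {q, w}.
Try q=F, w=F: the formula evaluates to T.
A satisfying assignment exists.

Satisfiable.


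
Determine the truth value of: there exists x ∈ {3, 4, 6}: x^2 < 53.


Evaluate the predicate on each element: 3:T, 4:T, 6:T.
Witness x = 3 satisfies the predicate.

T


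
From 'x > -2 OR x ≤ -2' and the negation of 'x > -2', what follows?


Disjunctive syllogism: from (P ∨ Q) and ¬P, infer Q.
One disjunct, 'x > -2', is ruled out; the other must hold.

x ≤ -2


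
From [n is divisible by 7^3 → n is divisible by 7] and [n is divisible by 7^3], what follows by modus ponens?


Modus ponens: from (P → Q) and P, infer Q.
P = 'n is divisible by 7^3' is asserted, and P → Q holds, so Q follows.

n is divisible by 7.


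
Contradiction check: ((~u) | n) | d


Truth table over {d, n, u}:
d | n | u | φ
-------------
False | False | False | True
True | False | False | True
False | True | False | True
True | True | False | True
False | False | True | False
True | False | True | True
False | True | True | True
True | True | True | True
Satisfying assignment at row 1: d=False, n=False, u=False gives True.

No, it is not a contradiction.


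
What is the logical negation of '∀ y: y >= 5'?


¬(∀ x: φ) = ∃ x: ¬φ, and ¬(∃ x: φ) = ∀ x: ¬φ.
Apply to the universal statement.

∃ y: ¬(y >= 5)


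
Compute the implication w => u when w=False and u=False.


Implication is false only when antecedent is true and consequent is false.
Substitute: w=False, u=False.
False => False evaluates to True.

True


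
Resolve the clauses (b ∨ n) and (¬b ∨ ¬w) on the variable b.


The clauses contain complementary literals b and ¬b.
Resolution eliminates this pair and disjoins the remaining literals (merging duplicates).

(n ∨ ¬w)


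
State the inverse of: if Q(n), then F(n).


The inverse of (P → Q) is (¬P → ¬Q). It is equivalent to the converse, not to the original.
Here P = 'Q(n)' and Q = 'F(n)'.

If not (Q(n)), then not (F(n)).


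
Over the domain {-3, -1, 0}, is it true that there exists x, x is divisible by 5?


Evaluate the predicate on each element: -3:F, -1:F, 0:T.
Witness x = 0 satisfies the predicate.

T


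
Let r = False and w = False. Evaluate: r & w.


Conjunction is true only when both operands are true.
Substitute: r=False, w=False.
False & False evaluates to False.

False


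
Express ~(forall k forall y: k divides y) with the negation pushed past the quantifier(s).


Negation flips each quantifier (∀↔∃) and negates the inner predicate.
¬(forall k forall y: φ) = exists k exists y: ¬φ.

exists k exists y: ~(k divides y)


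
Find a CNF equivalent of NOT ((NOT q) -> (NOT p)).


Step 1: Rewrite (¬q) → (¬p) as ¬(¬q) ∨ (¬p).
Step 2: Negate: ¬(¬(¬q) ∨ (¬p)) = (¬q) ∧ ¬(¬p) (De Morgan + double negation).
Step 3: Eliminate any double negations (¬¬X = X).

(NOT q) AND p


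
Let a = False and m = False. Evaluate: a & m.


Conjunction is true only when both operands are true.
Substitute: a=False, m=False.
False & False evaluates to False.

False


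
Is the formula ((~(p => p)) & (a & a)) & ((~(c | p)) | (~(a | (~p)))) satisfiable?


Check all 8 assignments over {a, c, p}:
a | c | p | φ
-------------
False | False | False | False
True | False | False | False
False | True | False | False
True | True | False | False
False | False | True | False
True | False | True | False
False | True | True | False
True | True | True | False
No assignment makes the formula true.

Unsatisfiable.


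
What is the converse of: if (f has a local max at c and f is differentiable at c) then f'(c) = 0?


The converse of (P → Q) is (Q → P). It is not in general equivalent to the original.
Here P = '(f has a local max at c and f is differentiable at c)' and Q = 'f'(c) = 0'.

If f'(c) = 0, then (f has a local max at c and f is differentiable at c).


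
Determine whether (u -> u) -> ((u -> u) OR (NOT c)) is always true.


Build the truth table over {c, u}:
c | u | φ
---------
F | F | T
T | F | T
F | T | T
T | T | T
Every row evaluates to true.

Yes, it is a tautology.


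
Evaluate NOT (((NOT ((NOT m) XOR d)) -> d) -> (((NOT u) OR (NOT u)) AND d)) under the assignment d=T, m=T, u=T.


Substitute d=T, m=T, u=T:
NOT m = F
(NOT m) XOR d = F XOR T = T
NOT ((NOT m) XOR d) = F
(NOT ((NOT m) XOR d)) -> d = F -> T = T
NOT u = F
NOT u = F
(NOT u) OR (NOT u) = F OR F = F
((NOT u) OR (NOT u)) AND d = F AND T = F
((NOT ((NOT m) XOR d)) -> d) -> (((NOT u) OR (NOT u)) AND d) = T -> F = F
NOT (((NOT ((NOT m) XOR d)) -> d) -> (((NOT u) OR (NOT u)) AND d)) = T

T


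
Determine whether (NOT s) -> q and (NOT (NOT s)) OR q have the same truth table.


Compare truth tables:
q | s | φ | ψ
-------------
F | F | F | F
T | F | T | T
F | T | T | T
T | T | T | T
The columns φ and ψ agree on every row.

Yes, they are logically equivalent.


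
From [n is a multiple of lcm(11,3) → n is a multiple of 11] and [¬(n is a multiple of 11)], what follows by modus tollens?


Modus tollens: from (P → Q) and ¬Q, infer ¬P.
Q = 'n is a multiple of 11' is denied; since P → Q, P must also fail.

Not (n is a multiple of lcm(11,3)).


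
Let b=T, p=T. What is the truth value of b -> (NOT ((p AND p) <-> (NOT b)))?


Substitute b=T, p=T:
p AND p = T AND T = T
NOT b = F
(p AND p) <-> (NOT b) = T <-> F = F
NOT ((p AND p) <-> (NOT b)) = T
b -> (NOT ((p AND p) <-> (NOT b))) = T -> T = T

T


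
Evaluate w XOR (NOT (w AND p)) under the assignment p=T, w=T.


Substitute p=T, w=T:
w AND p = T AND T = T
NOT (w AND p) = F
w XOR (NOT (w AND p)) = T XOR F = T

T


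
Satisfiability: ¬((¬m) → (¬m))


Check all 2 assignments over {m}:
m | φ
-----
F | F
T | F
No assignment makes the formula true.

Unsatisfiable.


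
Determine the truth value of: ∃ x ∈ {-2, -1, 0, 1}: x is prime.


Evaluate the predicate on each element: -2:F, -1:F, 0:F, 1:F.
No element satisfies the predicate.

F


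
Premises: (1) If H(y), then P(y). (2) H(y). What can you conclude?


Modus ponens: from (P → Q) and P, infer Q.
P = 'H(y)' is asserted, and P → Q holds, so Q follows.

P(y).


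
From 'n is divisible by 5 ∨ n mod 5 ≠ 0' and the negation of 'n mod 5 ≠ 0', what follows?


Disjunctive syllogism: from (P ∨ Q) and ¬P, infer Q.
One disjunct, 'n mod 5 ≠ 0', is ruled out; the other must hold.

n is divisible by 5


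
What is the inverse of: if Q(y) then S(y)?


The inverse of (P → Q) is (¬P → ¬Q). It is equivalent to the converse, not to the original.
Here P = 'Q(y)' and Q = 'S(y)'.

If not (Q(y)), then not (S(y)).


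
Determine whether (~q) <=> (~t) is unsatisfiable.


Truth table over {q, t}:
q | t | φ
---------
False | False | True
True | False | False
False | True | False
True | True | True
Satisfying assignment at row 1: q=False, t=False gives True.

No, it is not a contradiction.


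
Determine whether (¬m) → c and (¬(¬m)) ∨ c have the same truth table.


Compare truth tables:
c | m | φ | ψ
-------------
F | F | F | F
T | F | T | T
F | T | T | T
T | T | T | T
The columns φ and ψ agree on every row.

Yes, they are logically equivalent.


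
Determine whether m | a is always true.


Build the truth table over {a, m}:
a | m | φ
---------
False | False | False
True | False | True
False | True | True
True | True | True
Counterexample at row 1: with a=False, m=False, the formula is False.

No, it is not a tautology.


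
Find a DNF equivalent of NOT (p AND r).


Step 1: Apply De Morgan: ¬(p ∧ r) = ¬p ∨ ¬r.

(NOT p) OR (NOT r)


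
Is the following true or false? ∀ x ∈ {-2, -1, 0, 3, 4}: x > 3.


Evaluate the predicate on each element: -2:F, -1:F, 0:F, 3:F, 4:T.
Counterexample x = -2 fails the predicate.

F


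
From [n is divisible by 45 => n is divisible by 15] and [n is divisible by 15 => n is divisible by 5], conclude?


Hypothetical syllogism: from (P → Q) and (Q → R), infer (P → R).
Chain the two implications through the shared middle term 'n is divisible by 15'.

n is divisible by 45 => n is divisible by 5


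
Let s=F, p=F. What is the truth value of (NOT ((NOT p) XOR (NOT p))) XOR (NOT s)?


Substitute s=F, p=F:
NOT p = T
NOT p = T
(NOT p) XOR (NOT p) = T XOR T = F
NOT ((NOT p) XOR (NOT p)) = T
NOT s = T
(NOT ((NOT p) XOR (NOT p))) XOR (NOT s) = T XOR T = F

F


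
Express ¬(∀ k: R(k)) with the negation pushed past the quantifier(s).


¬(∀ x: φ) = ∃ x: ¬φ, and ¬(∃ x: φ) = ∀ x: ¬φ.
Apply to the universal statement.

∃ k: ¬(R(k))


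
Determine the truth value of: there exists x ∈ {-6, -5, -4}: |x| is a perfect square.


Evaluate the predicate on each element: -6:F, -5:F, -4:T.
Witness x = -4 satisfies the predicate.

T


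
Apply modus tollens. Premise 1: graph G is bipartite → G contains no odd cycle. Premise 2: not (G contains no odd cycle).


Modus tollens: from (P → Q) and ¬Q, infer ¬P.
Q = 'G contains no odd cycle' is denied; since P → Q, P must also fail.

Not (graph G is bipartite).


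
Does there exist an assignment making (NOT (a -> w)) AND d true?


Search for a satisfying assignment over {a, d, w}.
Try a=T, d=T, w=F: the formula evaluates to T.
A satisfying assignment exists.

Satisfiable.


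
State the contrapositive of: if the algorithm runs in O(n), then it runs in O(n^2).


The contrapositive of (P → Q) is (¬Q → ¬P); it is logically equivalent to the original.
Here P = 'the algorithm runs in O(n)' and Q = 'it runs in O(n^2)'.

If not (it runs in O(n^2)), then not (the algorithm runs in O(n)).


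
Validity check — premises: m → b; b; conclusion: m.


This is affirming the consequent (fallacy). There exist truth assignments where the premises are all true but the conclusion is false.

Invalid.


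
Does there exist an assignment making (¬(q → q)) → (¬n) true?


Search for a satisfying assignment over {n, q}.
Try n=F, q=F: the formula evaluates to T.
A satisfying assignment exists.

Satisfiable.


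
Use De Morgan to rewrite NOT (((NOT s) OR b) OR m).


De Morgan: the negation of a disjunction is the conjunction of the negations.
Distribute NOT across OR, flipping it to AND, and negate each literal.

(s AND (NOT b)) AND (NOT m)


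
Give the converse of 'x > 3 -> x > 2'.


The converse of (P → Q) is (Q → P). It is not in general equivalent to the original.
Here P = 'x > 3' and Q = 'x > 2'.

If x > 2, then x > 3.


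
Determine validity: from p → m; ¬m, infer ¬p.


This matches the form of modus tollens: the conclusion follows in every model of the premises.

Valid.


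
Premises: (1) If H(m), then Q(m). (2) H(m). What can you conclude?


Modus ponens: from (P → Q) and P, infer Q.
P = 'H(m)' is asserted, and P → Q holds, so Q follows.

Q(m).


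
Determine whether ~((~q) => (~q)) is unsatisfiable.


Truth table over {q}:
q | φ
-----
False | False
True | False
Every row is false.

Yes, it is a contradiction.


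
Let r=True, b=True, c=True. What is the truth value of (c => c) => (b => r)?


Substitute r=True, b=True, c=True:
c => c = True => True = True
b => r = True => True = True
(c => c) => (b => r) = True => True = True

True


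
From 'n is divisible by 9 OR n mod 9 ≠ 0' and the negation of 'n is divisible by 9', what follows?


Disjunctive syllogism: from (P ∨ Q) and ¬P, infer Q.
One disjunct, 'n is divisible by 9', is ruled out; the other must hold.

n mod 9 ≠ 0


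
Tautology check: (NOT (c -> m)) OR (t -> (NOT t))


Build the truth table over {c, m, t}:
c | m | t | φ
-------------
F | F | F | T
T | F | F | T
F | T | F | T
T | T | F | T
F | F | T | F
T | F | T | T
F | T | T | F
T | T | T | F
Counterexample at row 5: with c=F, m=F, t=T, the formula is F.

No, it is not a tautology.


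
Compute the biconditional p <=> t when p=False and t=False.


Biconditional is true when both operands have the same truth value.
Substitute: p=False, t=False.
False <=> False evaluates to True.

True


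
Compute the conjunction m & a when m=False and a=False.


Conjunction is true only when both operands are true.
Substitute: m=False, a=False.
False & False evaluates to False.

False


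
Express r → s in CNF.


Step 1: Rewrite r → s as ¬r ∨ s.

(¬r) ∨ s


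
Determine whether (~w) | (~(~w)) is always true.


Build the truth table over {w}:
w | φ
-----
False | True
True | True
Every row evaluates to true.

Yes, it is a tautology.


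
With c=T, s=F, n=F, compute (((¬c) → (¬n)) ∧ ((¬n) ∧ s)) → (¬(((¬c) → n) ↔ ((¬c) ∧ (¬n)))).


Substitute c=T, s=F, n=F:
… (earlier sub-steps elided)
(¬n) ∧ s = T ∧ F = F
((¬c) → (¬n)) ∧ ((¬n) ∧ s) = T ∧ F = F
¬c = F
(¬c) → n = F → F = T
¬c = F
¬n = T
(¬c) ∧ (¬n) = F ∧ T = F
((¬c) → n) ↔ ((¬c) ∧ (¬n)) = T ↔ F = F
¬(((¬c) → n) ↔ ((¬c) ∧ (¬n))) = T
(((¬c) → (¬n)) ∧ ((¬n) ∧ s)) → (¬(((¬c) → n) ↔ ((¬c) ∧ (¬n)))) = F → T = T

T


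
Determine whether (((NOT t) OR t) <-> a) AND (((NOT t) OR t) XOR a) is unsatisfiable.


Truth table over {a, t}:
a | t | φ
---------
F | F | F
T | F | F
F | T | F
T | T | F
Every row is false.

Yes, it is a contradiction.


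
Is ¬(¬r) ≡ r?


Compare truth tables:
r | φ | ψ
---------
F | F | F
T | T | T
The columns φ and ψ agree on every row.

Yes, they are logically equivalent.


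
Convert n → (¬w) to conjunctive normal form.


Step 1: Rewrite n → (¬w) as ¬n ∨ (¬w).

(¬n) ∨ (¬w)


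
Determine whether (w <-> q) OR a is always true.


Build the truth table over {a, q, w}:
a | q | w | φ
-------------
F | F | F | T
T | F | F | T
F | T | F | F
T | T | F | T
F | F | T | F
T | F | T | T
F | T | T | T
T | T | T | T
Counterexample at row 3: with a=F, q=T, w=F, the formula is F.

No, it is not a tautology.


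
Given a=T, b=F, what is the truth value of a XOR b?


Exclusive or is true when exactly one operand is true.
Substitute: a=T, b=F.
T XOR F evaluates to T.

T


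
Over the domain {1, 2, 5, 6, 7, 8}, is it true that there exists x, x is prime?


Evaluate the predicate on each element: 1:F, 2:T, 5:T, 6:F, 7:T, 8:F.
Witness x = 2 satisfies the predicate.

T


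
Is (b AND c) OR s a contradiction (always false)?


Truth table over {b, c, s}:
b | c | s | φ
-------------
F | F | F | F
T | F | F | F
F | T | F | F
T | T | F | T
F | F | T | T
T | F | T | T
F | T | T | T
T | T | T | T
Satisfying assignment at row 4: b=T, c=T, s=F gives T.

No, it is not a contradiction.


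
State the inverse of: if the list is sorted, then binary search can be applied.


The inverse of (P → Q) is (¬P → ¬Q). It is equivalent to the converse, not to the original.
Here P = 'the list is sorted' and Q = 'binary search can be applied'.

If not (the list is sorted), then not (binary search can be applied).


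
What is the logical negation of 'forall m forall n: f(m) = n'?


Negation flips each quantifier (∀↔∃) and negates the inner predicate.
¬(forall m forall n: φ) = exists m exists n: ¬φ.

exists m exists n: ~(f(m) = n)


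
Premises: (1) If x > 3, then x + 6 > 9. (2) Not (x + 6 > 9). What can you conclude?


Modus tollens: from (P → Q) and ¬Q, infer ¬P.
Q = 'x + 6 > 9' is denied; since P → Q, P must also fail.

Not (x > 3).


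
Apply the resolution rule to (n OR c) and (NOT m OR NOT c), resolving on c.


The clauses contain complementary literals c and NOTc.
Resolution eliminates this pair and disjoins the remaining literals (merging duplicates).

(n OR NOT m)


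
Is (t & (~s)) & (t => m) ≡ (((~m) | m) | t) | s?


Compare truth tables:
m | s | t | φ | ψ
-----------------
False | False | False | False | True
True | False | False | False | True
False | True | False | False | True
True | True | False | False | True
False | False | True | False | True
True | False | True | True | True
False | True | True | False | True
True | True | True | False | True
They differ at row 1 (m=False, s=False, t=False): φ=False but ψ=True.

No, they are not logically equivalent.


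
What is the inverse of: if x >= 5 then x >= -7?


The inverse of (P → Q) is (¬P → ¬Q). It is equivalent to the converse, not to the original.
Here P = 'x >= 5' and Q = 'x >= -7'.

If not (x >= 5), then not (x >= -7).


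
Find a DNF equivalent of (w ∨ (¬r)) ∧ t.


Step 1: Distribute ∧ over ∨: (w ∨ (¬r)) ∧ t = (w ∧ t) ∨ ((¬r) ∧ t).

(w ∧ t) ∨ ((¬r) ∧ t)


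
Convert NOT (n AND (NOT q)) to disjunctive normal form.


Step 1: Apply De Morgan: ¬(n ∧ (¬q)) = ¬n ∨ ¬(¬q).
Step 2: Eliminate any double negations (¬¬X = X).

(NOT n) OR q


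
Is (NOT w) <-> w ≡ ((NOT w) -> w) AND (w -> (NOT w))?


Compare truth tables:
w | φ | ψ
---------
F | F | F
T | F | F
The columns φ and ψ agree on every row.

Yes, they are logically equivalent.


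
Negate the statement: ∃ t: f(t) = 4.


¬(∀ x: φ) = ∃ x: ¬φ, and ¬(∃ x: φ) = ∀ x: ¬φ.
Apply to the existential statement.

∀ t: ¬(f(t) = 4)


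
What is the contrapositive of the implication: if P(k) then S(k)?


The contrapositive of (P → Q) is (¬Q → ¬P); it is logically equivalent to the original.
Here P = 'P(k)' and Q = 'S(k)'.

If not (S(k)), then not (P(k)).


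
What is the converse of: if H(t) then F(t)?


The converse of (P → Q) is (Q → P). It is not in general equivalent to the original.
Here P = 'H(t)' and Q = 'F(t)'.

If F(t), then H(t).


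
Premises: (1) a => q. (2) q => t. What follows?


Hypothetical syllogism: from (P → Q) and (Q → R), infer (P → R).
Chain the two implications through the shared middle term 'q'.

a => t


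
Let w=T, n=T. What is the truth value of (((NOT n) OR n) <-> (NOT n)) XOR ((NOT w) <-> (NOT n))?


Substitute w=T, n=T:
NOT n = F
(NOT n) OR n = F OR T = T
NOT n = F
((NOT n) OR n) <-> (NOT n) = T <-> F = F
NOT w = F
NOT n = F
(NOT w) <-> (NOT n) = F <-> F = T
(((NOT n) OR n) <-> (NOT n)) XOR ((NOT w) <-> (NOT n)) = F XOR T = T

T


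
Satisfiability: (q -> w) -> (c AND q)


Search for a satisfying assignment over {c, q, w}.
Try c=F, q=T, w=F: the formula evaluates to T.
A satisfying assignment exists.

Satisfiable.


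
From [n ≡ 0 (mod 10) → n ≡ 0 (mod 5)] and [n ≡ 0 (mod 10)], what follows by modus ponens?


Modus ponens: from (P → Q) and P, infer Q.
P = 'n ≡ 0 (mod 10)' is asserted, and P → Q holds, so Q follows.

n ≡ 0 (mod 5).


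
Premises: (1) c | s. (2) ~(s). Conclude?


Disjunctive syllogism: from (P ∨ Q) and ¬P, infer Q.
One disjunct, 's', is ruled out; the other must hold.

c


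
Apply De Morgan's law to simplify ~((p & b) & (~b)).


De Morgan: the negation of a conjunction is the disjunction of the negations.
Distribute ~ across &, flipping it to |, and negate each literal.

((~p) | (~b)) | b


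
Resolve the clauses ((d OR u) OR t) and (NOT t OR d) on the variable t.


The clauses contain complementary literals t and NOTt.
Resolution eliminates this pair and disjoins the remaining literals (merging duplicates).

(u OR d)


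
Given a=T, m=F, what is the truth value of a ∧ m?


Conjunction is true only when both operands are true.
Substitute: a=T, m=F.
T ∧ F evaluates to F.

F


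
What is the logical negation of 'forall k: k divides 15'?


¬(forall x: φ) = exists x: ¬φ, and ¬(exists x: φ) = forall x: ¬φ.
Apply to the universal statement.

exists k: ~(k divides 15)


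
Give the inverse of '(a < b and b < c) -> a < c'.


The inverse of (P → Q) is (¬P → ¬Q). It is equivalent to the converse, not to the original.
Here P = '(a < b and b < c)' and Q = 'a < c'.

If not ((a < b and b < c)), then not (a < c).


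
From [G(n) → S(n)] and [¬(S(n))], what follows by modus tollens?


Modus tollens: from (P → Q) and ¬Q, infer ¬P.
Q = 'S(n)' is denied; since P → Q, P must also fail.

Not (G(n)).


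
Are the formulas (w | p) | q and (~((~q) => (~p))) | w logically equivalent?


Compare truth tables:
p | q | w | φ | ψ
-----------------
False | False | False | False | False
True | False | False | True | True
False | True | False | True | False
True | True | False | True | False
False | False | True | True | True
True | False | True | True | True
False | True | True | True | True
True | True | True | True | True
They differ at row 3 (p=False, q=True, w=False): φ=True but ψ=False.

No, they are not logically equivalent.
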